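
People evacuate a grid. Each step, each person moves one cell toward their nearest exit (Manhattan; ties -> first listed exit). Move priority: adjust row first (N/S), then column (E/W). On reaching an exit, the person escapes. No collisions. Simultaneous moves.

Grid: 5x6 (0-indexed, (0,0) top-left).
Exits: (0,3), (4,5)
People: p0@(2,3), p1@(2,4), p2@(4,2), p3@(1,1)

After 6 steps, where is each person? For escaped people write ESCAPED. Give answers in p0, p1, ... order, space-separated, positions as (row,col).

Step 1: p0:(2,3)->(1,3) | p1:(2,4)->(1,4) | p2:(4,2)->(4,3) | p3:(1,1)->(0,1)
Step 2: p0:(1,3)->(0,3)->EXIT | p1:(1,4)->(0,4) | p2:(4,3)->(4,4) | p3:(0,1)->(0,2)
Step 3: p0:escaped | p1:(0,4)->(0,3)->EXIT | p2:(4,4)->(4,5)->EXIT | p3:(0,2)->(0,3)->EXIT

ESCAPED ESCAPED ESCAPED ESCAPED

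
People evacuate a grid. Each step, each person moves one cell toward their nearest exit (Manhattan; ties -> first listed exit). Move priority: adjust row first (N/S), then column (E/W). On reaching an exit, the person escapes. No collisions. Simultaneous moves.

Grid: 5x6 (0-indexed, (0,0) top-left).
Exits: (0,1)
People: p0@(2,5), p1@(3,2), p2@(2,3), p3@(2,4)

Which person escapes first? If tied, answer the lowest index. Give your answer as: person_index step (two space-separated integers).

Step 1: p0:(2,5)->(1,5) | p1:(3,2)->(2,2) | p2:(2,3)->(1,3) | p3:(2,4)->(1,4)
Step 2: p0:(1,5)->(0,5) | p1:(2,2)->(1,2) | p2:(1,3)->(0,3) | p3:(1,4)->(0,4)
Step 3: p0:(0,5)->(0,4) | p1:(1,2)->(0,2) | p2:(0,3)->(0,2) | p3:(0,4)->(0,3)
Step 4: p0:(0,4)->(0,3) | p1:(0,2)->(0,1)->EXIT | p2:(0,2)->(0,1)->EXIT | p3:(0,3)->(0,2)
Step 5: p0:(0,3)->(0,2) | p1:escaped | p2:escaped | p3:(0,2)->(0,1)->EXIT
Step 6: p0:(0,2)->(0,1)->EXIT | p1:escaped | p2:escaped | p3:escaped
Exit steps: [6, 4, 4, 5]
First to escape: p1 at step 4

Answer: 1 4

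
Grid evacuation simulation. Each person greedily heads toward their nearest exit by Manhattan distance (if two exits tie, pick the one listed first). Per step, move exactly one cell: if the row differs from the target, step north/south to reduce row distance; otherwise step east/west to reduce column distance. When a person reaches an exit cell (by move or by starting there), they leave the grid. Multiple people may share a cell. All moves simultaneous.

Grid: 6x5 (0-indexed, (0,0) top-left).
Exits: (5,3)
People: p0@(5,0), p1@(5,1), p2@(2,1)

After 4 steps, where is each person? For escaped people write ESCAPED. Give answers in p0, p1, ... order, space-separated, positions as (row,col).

Step 1: p0:(5,0)->(5,1) | p1:(5,1)->(5,2) | p2:(2,1)->(3,1)
Step 2: p0:(5,1)->(5,2) | p1:(5,2)->(5,3)->EXIT | p2:(3,1)->(4,1)
Step 3: p0:(5,2)->(5,3)->EXIT | p1:escaped | p2:(4,1)->(5,1)
Step 4: p0:escaped | p1:escaped | p2:(5,1)->(5,2)

ESCAPED ESCAPED (5,2)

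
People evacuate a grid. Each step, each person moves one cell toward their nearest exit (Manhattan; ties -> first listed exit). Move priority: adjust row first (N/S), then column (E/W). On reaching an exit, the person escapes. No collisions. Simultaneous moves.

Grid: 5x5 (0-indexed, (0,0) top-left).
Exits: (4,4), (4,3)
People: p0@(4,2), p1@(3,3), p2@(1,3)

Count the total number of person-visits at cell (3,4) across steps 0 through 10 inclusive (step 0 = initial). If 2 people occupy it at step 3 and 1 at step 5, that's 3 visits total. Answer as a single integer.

Answer: 0

Derivation:
Step 0: p0@(4,2) p1@(3,3) p2@(1,3) -> at (3,4): 0 [-], cum=0
Step 1: p0@ESC p1@ESC p2@(2,3) -> at (3,4): 0 [-], cum=0
Step 2: p0@ESC p1@ESC p2@(3,3) -> at (3,4): 0 [-], cum=0
Step 3: p0@ESC p1@ESC p2@ESC -> at (3,4): 0 [-], cum=0
Total visits = 0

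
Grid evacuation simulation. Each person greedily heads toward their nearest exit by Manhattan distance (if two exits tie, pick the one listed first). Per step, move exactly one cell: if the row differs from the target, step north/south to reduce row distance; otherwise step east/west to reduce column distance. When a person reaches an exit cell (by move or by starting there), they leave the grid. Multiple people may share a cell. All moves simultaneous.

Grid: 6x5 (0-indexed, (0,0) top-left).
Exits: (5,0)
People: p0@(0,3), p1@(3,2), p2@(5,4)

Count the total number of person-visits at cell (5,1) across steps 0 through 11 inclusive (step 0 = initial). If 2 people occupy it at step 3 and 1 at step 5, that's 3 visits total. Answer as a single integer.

Answer: 3

Derivation:
Step 0: p0@(0,3) p1@(3,2) p2@(5,4) -> at (5,1): 0 [-], cum=0
Step 1: p0@(1,3) p1@(4,2) p2@(5,3) -> at (5,1): 0 [-], cum=0
Step 2: p0@(2,3) p1@(5,2) p2@(5,2) -> at (5,1): 0 [-], cum=0
Step 3: p0@(3,3) p1@(5,1) p2@(5,1) -> at (5,1): 2 [p1,p2], cum=2
Step 4: p0@(4,3) p1@ESC p2@ESC -> at (5,1): 0 [-], cum=2
Step 5: p0@(5,3) p1@ESC p2@ESC -> at (5,1): 0 [-], cum=2
Step 6: p0@(5,2) p1@ESC p2@ESC -> at (5,1): 0 [-], cum=2
Step 7: p0@(5,1) p1@ESC p2@ESC -> at (5,1): 1 [p0], cum=3
Step 8: p0@ESC p1@ESC p2@ESC -> at (5,1): 0 [-], cum=3
Total visits = 3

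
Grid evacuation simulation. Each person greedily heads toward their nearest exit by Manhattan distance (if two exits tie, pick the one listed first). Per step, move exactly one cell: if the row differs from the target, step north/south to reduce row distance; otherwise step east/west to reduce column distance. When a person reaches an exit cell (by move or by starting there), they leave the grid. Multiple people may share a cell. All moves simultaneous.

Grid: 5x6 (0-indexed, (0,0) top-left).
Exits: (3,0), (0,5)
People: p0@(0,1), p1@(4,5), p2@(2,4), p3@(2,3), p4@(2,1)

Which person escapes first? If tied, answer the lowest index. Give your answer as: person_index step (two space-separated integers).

Step 1: p0:(0,1)->(1,1) | p1:(4,5)->(3,5) | p2:(2,4)->(1,4) | p3:(2,3)->(3,3) | p4:(2,1)->(3,1)
Step 2: p0:(1,1)->(2,1) | p1:(3,5)->(2,5) | p2:(1,4)->(0,4) | p3:(3,3)->(3,2) | p4:(3,1)->(3,0)->EXIT
Step 3: p0:(2,1)->(3,1) | p1:(2,5)->(1,5) | p2:(0,4)->(0,5)->EXIT | p3:(3,2)->(3,1) | p4:escaped
Step 4: p0:(3,1)->(3,0)->EXIT | p1:(1,5)->(0,5)->EXIT | p2:escaped | p3:(3,1)->(3,0)->EXIT | p4:escaped
Exit steps: [4, 4, 3, 4, 2]
First to escape: p4 at step 2

Answer: 4 2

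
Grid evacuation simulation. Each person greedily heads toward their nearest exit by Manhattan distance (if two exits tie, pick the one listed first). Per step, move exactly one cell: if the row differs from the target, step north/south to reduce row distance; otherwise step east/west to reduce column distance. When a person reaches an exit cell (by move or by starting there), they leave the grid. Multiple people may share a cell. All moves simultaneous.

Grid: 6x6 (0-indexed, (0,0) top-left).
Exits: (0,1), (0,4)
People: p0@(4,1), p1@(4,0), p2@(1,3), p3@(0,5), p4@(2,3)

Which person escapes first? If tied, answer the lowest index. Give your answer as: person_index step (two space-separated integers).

Answer: 3 1

Derivation:
Step 1: p0:(4,1)->(3,1) | p1:(4,0)->(3,0) | p2:(1,3)->(0,3) | p3:(0,5)->(0,4)->EXIT | p4:(2,3)->(1,3)
Step 2: p0:(3,1)->(2,1) | p1:(3,0)->(2,0) | p2:(0,3)->(0,4)->EXIT | p3:escaped | p4:(1,3)->(0,3)
Step 3: p0:(2,1)->(1,1) | p1:(2,0)->(1,0) | p2:escaped | p3:escaped | p4:(0,3)->(0,4)->EXIT
Step 4: p0:(1,1)->(0,1)->EXIT | p1:(1,0)->(0,0) | p2:escaped | p3:escaped | p4:escaped
Step 5: p0:escaped | p1:(0,0)->(0,1)->EXIT | p2:escaped | p3:escaped | p4:escaped
Exit steps: [4, 5, 2, 1, 3]
First to escape: p3 at step 1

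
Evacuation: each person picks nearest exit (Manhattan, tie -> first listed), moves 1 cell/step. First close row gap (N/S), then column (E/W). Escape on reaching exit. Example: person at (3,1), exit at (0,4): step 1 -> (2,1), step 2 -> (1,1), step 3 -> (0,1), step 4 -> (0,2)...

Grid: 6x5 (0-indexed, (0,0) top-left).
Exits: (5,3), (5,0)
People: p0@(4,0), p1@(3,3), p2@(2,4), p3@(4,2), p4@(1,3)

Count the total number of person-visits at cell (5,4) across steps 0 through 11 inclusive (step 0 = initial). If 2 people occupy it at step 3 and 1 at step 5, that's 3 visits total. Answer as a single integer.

Step 0: p0@(4,0) p1@(3,3) p2@(2,4) p3@(4,2) p4@(1,3) -> at (5,4): 0 [-], cum=0
Step 1: p0@ESC p1@(4,3) p2@(3,4) p3@(5,2) p4@(2,3) -> at (5,4): 0 [-], cum=0
Step 2: p0@ESC p1@ESC p2@(4,4) p3@ESC p4@(3,3) -> at (5,4): 0 [-], cum=0
Step 3: p0@ESC p1@ESC p2@(5,4) p3@ESC p4@(4,3) -> at (5,4): 1 [p2], cum=1
Step 4: p0@ESC p1@ESC p2@ESC p3@ESC p4@ESC -> at (5,4): 0 [-], cum=1
Total visits = 1

Answer: 1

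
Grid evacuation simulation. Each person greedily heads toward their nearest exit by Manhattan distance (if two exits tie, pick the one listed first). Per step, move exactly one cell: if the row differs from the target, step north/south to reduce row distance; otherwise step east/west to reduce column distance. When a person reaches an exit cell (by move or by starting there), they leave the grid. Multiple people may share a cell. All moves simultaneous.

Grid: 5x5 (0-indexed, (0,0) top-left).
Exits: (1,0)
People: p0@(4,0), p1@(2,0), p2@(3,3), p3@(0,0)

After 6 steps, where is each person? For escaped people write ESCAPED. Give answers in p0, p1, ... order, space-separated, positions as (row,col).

Step 1: p0:(4,0)->(3,0) | p1:(2,0)->(1,0)->EXIT | p2:(3,3)->(2,3) | p3:(0,0)->(1,0)->EXIT
Step 2: p0:(3,0)->(2,0) | p1:escaped | p2:(2,3)->(1,3) | p3:escaped
Step 3: p0:(2,0)->(1,0)->EXIT | p1:escaped | p2:(1,3)->(1,2) | p3:escaped
Step 4: p0:escaped | p1:escaped | p2:(1,2)->(1,1) | p3:escaped
Step 5: p0:escaped | p1:escaped | p2:(1,1)->(1,0)->EXIT | p3:escaped

ESCAPED ESCAPED ESCAPED ESCAPED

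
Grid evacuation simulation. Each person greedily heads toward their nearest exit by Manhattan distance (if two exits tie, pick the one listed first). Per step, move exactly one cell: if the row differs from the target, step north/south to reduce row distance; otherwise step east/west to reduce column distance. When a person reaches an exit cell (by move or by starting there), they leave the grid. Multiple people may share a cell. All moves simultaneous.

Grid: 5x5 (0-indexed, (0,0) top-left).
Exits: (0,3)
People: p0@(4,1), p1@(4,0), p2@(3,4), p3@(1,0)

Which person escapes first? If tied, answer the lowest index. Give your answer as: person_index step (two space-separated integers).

Step 1: p0:(4,1)->(3,1) | p1:(4,0)->(3,0) | p2:(3,4)->(2,4) | p3:(1,0)->(0,0)
Step 2: p0:(3,1)->(2,1) | p1:(3,0)->(2,0) | p2:(2,4)->(1,4) | p3:(0,0)->(0,1)
Step 3: p0:(2,1)->(1,1) | p1:(2,0)->(1,0) | p2:(1,4)->(0,4) | p3:(0,1)->(0,2)
Step 4: p0:(1,1)->(0,1) | p1:(1,0)->(0,0) | p2:(0,4)->(0,3)->EXIT | p3:(0,2)->(0,3)->EXIT
Step 5: p0:(0,1)->(0,2) | p1:(0,0)->(0,1) | p2:escaped | p3:escaped
Step 6: p0:(0,2)->(0,3)->EXIT | p1:(0,1)->(0,2) | p2:escaped | p3:escaped
Step 7: p0:escaped | p1:(0,2)->(0,3)->EXIT | p2:escaped | p3:escaped
Exit steps: [6, 7, 4, 4]
First to escape: p2 at step 4

Answer: 2 4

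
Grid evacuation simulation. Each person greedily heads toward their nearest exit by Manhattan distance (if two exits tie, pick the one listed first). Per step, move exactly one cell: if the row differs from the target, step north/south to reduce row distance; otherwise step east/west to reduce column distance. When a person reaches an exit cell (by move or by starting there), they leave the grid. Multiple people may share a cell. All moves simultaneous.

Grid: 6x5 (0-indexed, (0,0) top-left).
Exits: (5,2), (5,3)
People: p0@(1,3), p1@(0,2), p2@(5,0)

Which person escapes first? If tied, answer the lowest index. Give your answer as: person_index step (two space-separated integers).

Step 1: p0:(1,3)->(2,3) | p1:(0,2)->(1,2) | p2:(5,0)->(5,1)
Step 2: p0:(2,3)->(3,3) | p1:(1,2)->(2,2) | p2:(5,1)->(5,2)->EXIT
Step 3: p0:(3,3)->(4,3) | p1:(2,2)->(3,2) | p2:escaped
Step 4: p0:(4,3)->(5,3)->EXIT | p1:(3,2)->(4,2) | p2:escaped
Step 5: p0:escaped | p1:(4,2)->(5,2)->EXIT | p2:escaped
Exit steps: [4, 5, 2]
First to escape: p2 at step 2

Answer: 2 2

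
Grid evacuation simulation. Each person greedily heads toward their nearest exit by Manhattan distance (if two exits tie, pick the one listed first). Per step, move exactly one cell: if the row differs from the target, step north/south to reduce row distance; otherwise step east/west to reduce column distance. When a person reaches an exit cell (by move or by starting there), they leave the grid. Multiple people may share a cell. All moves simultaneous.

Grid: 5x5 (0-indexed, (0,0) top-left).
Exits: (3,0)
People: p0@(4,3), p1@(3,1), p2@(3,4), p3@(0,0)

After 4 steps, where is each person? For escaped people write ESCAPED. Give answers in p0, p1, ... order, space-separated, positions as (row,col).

Step 1: p0:(4,3)->(3,3) | p1:(3,1)->(3,0)->EXIT | p2:(3,4)->(3,3) | p3:(0,0)->(1,0)
Step 2: p0:(3,3)->(3,2) | p1:escaped | p2:(3,3)->(3,2) | p3:(1,0)->(2,0)
Step 3: p0:(3,2)->(3,1) | p1:escaped | p2:(3,2)->(3,1) | p3:(2,0)->(3,0)->EXIT
Step 4: p0:(3,1)->(3,0)->EXIT | p1:escaped | p2:(3,1)->(3,0)->EXIT | p3:escaped

ESCAPED ESCAPED ESCAPED ESCAPED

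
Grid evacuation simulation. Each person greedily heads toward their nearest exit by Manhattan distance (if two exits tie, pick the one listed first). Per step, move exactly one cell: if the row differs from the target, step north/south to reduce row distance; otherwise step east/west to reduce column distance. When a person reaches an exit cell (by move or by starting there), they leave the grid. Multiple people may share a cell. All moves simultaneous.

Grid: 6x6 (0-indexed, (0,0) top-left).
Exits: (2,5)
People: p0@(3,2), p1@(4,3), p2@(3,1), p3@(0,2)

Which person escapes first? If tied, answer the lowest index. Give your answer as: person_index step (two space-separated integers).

Step 1: p0:(3,2)->(2,2) | p1:(4,3)->(3,3) | p2:(3,1)->(2,1) | p3:(0,2)->(1,2)
Step 2: p0:(2,2)->(2,3) | p1:(3,3)->(2,3) | p2:(2,1)->(2,2) | p3:(1,2)->(2,2)
Step 3: p0:(2,3)->(2,4) | p1:(2,3)->(2,4) | p2:(2,2)->(2,3) | p3:(2,2)->(2,3)
Step 4: p0:(2,4)->(2,5)->EXIT | p1:(2,4)->(2,5)->EXIT | p2:(2,3)->(2,4) | p3:(2,3)->(2,4)
Step 5: p0:escaped | p1:escaped | p2:(2,4)->(2,5)->EXIT | p3:(2,4)->(2,5)->EXIT
Exit steps: [4, 4, 5, 5]
First to escape: p0 at step 4

Answer: 0 4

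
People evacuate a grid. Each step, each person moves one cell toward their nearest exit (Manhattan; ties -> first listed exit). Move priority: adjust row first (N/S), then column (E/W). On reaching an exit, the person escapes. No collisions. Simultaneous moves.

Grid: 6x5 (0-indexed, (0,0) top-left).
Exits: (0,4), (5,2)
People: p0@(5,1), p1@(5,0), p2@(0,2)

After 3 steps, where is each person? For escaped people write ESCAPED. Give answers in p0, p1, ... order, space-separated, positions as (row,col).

Step 1: p0:(5,1)->(5,2)->EXIT | p1:(5,0)->(5,1) | p2:(0,2)->(0,3)
Step 2: p0:escaped | p1:(5,1)->(5,2)->EXIT | p2:(0,3)->(0,4)->EXIT

ESCAPED ESCAPED ESCAPED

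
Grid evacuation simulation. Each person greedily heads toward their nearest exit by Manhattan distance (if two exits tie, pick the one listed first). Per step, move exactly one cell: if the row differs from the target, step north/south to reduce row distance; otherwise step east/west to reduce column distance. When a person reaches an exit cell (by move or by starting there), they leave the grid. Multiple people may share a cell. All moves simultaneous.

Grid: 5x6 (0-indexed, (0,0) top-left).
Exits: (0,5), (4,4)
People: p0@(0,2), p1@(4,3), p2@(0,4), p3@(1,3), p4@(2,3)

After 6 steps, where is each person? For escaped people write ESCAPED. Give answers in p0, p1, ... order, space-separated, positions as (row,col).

Step 1: p0:(0,2)->(0,3) | p1:(4,3)->(4,4)->EXIT | p2:(0,4)->(0,5)->EXIT | p3:(1,3)->(0,3) | p4:(2,3)->(3,3)
Step 2: p0:(0,3)->(0,4) | p1:escaped | p2:escaped | p3:(0,3)->(0,4) | p4:(3,3)->(4,3)
Step 3: p0:(0,4)->(0,5)->EXIT | p1:escaped | p2:escaped | p3:(0,4)->(0,5)->EXIT | p4:(4,3)->(4,4)->EXIT

ESCAPED ESCAPED ESCAPED ESCAPED ESCAPED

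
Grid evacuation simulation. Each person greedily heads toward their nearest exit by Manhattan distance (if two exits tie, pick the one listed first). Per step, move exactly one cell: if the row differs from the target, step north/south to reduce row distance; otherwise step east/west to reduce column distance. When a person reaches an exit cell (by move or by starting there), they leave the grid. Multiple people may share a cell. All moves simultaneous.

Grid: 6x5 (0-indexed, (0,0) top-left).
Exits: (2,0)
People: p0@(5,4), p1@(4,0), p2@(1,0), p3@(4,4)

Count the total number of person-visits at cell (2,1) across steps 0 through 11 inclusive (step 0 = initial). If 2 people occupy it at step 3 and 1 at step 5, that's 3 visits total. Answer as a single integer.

Step 0: p0@(5,4) p1@(4,0) p2@(1,0) p3@(4,4) -> at (2,1): 0 [-], cum=0
Step 1: p0@(4,4) p1@(3,0) p2@ESC p3@(3,4) -> at (2,1): 0 [-], cum=0
Step 2: p0@(3,4) p1@ESC p2@ESC p3@(2,4) -> at (2,1): 0 [-], cum=0
Step 3: p0@(2,4) p1@ESC p2@ESC p3@(2,3) -> at (2,1): 0 [-], cum=0
Step 4: p0@(2,3) p1@ESC p2@ESC p3@(2,2) -> at (2,1): 0 [-], cum=0
Step 5: p0@(2,2) p1@ESC p2@ESC p3@(2,1) -> at (2,1): 1 [p3], cum=1
Step 6: p0@(2,1) p1@ESC p2@ESC p3@ESC -> at (2,1): 1 [p0], cum=2
Step 7: p0@ESC p1@ESC p2@ESC p3@ESC -> at (2,1): 0 [-], cum=2
Total visits = 2

Answer: 2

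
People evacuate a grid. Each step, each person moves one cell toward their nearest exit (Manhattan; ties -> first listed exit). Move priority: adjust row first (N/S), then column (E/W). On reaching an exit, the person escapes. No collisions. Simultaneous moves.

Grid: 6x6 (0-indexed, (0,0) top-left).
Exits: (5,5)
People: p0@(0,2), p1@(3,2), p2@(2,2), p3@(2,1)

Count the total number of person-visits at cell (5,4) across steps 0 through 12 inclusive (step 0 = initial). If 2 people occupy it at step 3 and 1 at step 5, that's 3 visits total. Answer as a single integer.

Step 0: p0@(0,2) p1@(3,2) p2@(2,2) p3@(2,1) -> at (5,4): 0 [-], cum=0
Step 1: p0@(1,2) p1@(4,2) p2@(3,2) p3@(3,1) -> at (5,4): 0 [-], cum=0
Step 2: p0@(2,2) p1@(5,2) p2@(4,2) p3@(4,1) -> at (5,4): 0 [-], cum=0
Step 3: p0@(3,2) p1@(5,3) p2@(5,2) p3@(5,1) -> at (5,4): 0 [-], cum=0
Step 4: p0@(4,2) p1@(5,4) p2@(5,3) p3@(5,2) -> at (5,4): 1 [p1], cum=1
Step 5: p0@(5,2) p1@ESC p2@(5,4) p3@(5,3) -> at (5,4): 1 [p2], cum=2
Step 6: p0@(5,3) p1@ESC p2@ESC p3@(5,4) -> at (5,4): 1 [p3], cum=3
Step 7: p0@(5,4) p1@ESC p2@ESC p3@ESC -> at (5,4): 1 [p0], cum=4
Step 8: p0@ESC p1@ESC p2@ESC p3@ESC -> at (5,4): 0 [-], cum=4
Total visits = 4

Answer: 4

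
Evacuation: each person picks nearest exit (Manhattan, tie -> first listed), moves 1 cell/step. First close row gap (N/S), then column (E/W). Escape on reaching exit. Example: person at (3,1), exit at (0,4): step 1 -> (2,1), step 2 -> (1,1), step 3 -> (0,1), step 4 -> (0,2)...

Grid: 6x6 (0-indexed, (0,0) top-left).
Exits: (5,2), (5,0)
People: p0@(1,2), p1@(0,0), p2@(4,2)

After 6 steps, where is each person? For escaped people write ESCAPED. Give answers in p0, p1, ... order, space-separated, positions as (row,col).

Step 1: p0:(1,2)->(2,2) | p1:(0,0)->(1,0) | p2:(4,2)->(5,2)->EXIT
Step 2: p0:(2,2)->(3,2) | p1:(1,0)->(2,0) | p2:escaped
Step 3: p0:(3,2)->(4,2) | p1:(2,0)->(3,0) | p2:escaped
Step 4: p0:(4,2)->(5,2)->EXIT | p1:(3,0)->(4,0) | p2:escaped
Step 5: p0:escaped | p1:(4,0)->(5,0)->EXIT | p2:escaped

ESCAPED ESCAPED ESCAPED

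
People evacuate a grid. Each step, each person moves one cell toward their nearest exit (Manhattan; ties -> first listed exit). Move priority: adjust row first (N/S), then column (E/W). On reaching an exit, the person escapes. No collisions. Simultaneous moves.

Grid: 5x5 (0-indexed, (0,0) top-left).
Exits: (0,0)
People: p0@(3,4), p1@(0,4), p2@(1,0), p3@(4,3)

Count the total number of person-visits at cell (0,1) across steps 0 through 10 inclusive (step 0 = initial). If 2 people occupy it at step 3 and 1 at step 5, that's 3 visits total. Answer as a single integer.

Answer: 3

Derivation:
Step 0: p0@(3,4) p1@(0,4) p2@(1,0) p3@(4,3) -> at (0,1): 0 [-], cum=0
Step 1: p0@(2,4) p1@(0,3) p2@ESC p3@(3,3) -> at (0,1): 0 [-], cum=0
Step 2: p0@(1,4) p1@(0,2) p2@ESC p3@(2,3) -> at (0,1): 0 [-], cum=0
Step 3: p0@(0,4) p1@(0,1) p2@ESC p3@(1,3) -> at (0,1): 1 [p1], cum=1
Step 4: p0@(0,3) p1@ESC p2@ESC p3@(0,3) -> at (0,1): 0 [-], cum=1
Step 5: p0@(0,2) p1@ESC p2@ESC p3@(0,2) -> at (0,1): 0 [-], cum=1
Step 6: p0@(0,1) p1@ESC p2@ESC p3@(0,1) -> at (0,1): 2 [p0,p3], cum=3
Step 7: p0@ESC p1@ESC p2@ESC p3@ESC -> at (0,1): 0 [-], cum=3
Total visits = 3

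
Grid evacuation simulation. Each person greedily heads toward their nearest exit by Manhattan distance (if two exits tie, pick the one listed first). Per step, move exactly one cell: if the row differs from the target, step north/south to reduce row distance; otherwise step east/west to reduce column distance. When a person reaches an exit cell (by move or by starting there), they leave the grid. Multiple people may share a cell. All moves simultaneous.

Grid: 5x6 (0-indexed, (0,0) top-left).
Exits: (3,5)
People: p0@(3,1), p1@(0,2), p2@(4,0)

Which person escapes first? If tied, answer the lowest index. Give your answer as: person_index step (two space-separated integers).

Step 1: p0:(3,1)->(3,2) | p1:(0,2)->(1,2) | p2:(4,0)->(3,0)
Step 2: p0:(3,2)->(3,3) | p1:(1,2)->(2,2) | p2:(3,0)->(3,1)
Step 3: p0:(3,3)->(3,4) | p1:(2,2)->(3,2) | p2:(3,1)->(3,2)
Step 4: p0:(3,4)->(3,5)->EXIT | p1:(3,2)->(3,3) | p2:(3,2)->(3,3)
Step 5: p0:escaped | p1:(3,3)->(3,4) | p2:(3,3)->(3,4)
Step 6: p0:escaped | p1:(3,4)->(3,5)->EXIT | p2:(3,4)->(3,5)->EXIT
Exit steps: [4, 6, 6]
First to escape: p0 at step 4

Answer: 0 4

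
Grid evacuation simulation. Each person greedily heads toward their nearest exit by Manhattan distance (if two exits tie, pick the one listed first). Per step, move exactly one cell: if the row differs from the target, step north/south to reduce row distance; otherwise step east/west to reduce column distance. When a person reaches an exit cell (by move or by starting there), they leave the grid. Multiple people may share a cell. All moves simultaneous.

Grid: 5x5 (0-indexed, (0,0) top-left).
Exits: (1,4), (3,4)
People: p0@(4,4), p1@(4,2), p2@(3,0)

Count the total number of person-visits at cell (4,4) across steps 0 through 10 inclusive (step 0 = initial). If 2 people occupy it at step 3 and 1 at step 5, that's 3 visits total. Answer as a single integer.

Answer: 1

Derivation:
Step 0: p0@(4,4) p1@(4,2) p2@(3,0) -> at (4,4): 1 [p0], cum=1
Step 1: p0@ESC p1@(3,2) p2@(3,1) -> at (4,4): 0 [-], cum=1
Step 2: p0@ESC p1@(3,3) p2@(3,2) -> at (4,4): 0 [-], cum=1
Step 3: p0@ESC p1@ESC p2@(3,3) -> at (4,4): 0 [-], cum=1
Step 4: p0@ESC p1@ESC p2@ESC -> at (4,4): 0 [-], cum=1
Total visits = 1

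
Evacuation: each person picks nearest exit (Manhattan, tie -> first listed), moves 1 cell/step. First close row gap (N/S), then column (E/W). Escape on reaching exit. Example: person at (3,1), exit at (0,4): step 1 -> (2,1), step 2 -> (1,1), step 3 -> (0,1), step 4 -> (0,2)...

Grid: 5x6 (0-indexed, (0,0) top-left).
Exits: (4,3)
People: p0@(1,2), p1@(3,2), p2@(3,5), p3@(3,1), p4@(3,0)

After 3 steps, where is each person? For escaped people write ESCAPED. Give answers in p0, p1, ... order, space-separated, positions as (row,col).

Step 1: p0:(1,2)->(2,2) | p1:(3,2)->(4,2) | p2:(3,5)->(4,5) | p3:(3,1)->(4,1) | p4:(3,0)->(4,0)
Step 2: p0:(2,2)->(3,2) | p1:(4,2)->(4,3)->EXIT | p2:(4,5)->(4,4) | p3:(4,1)->(4,2) | p4:(4,0)->(4,1)
Step 3: p0:(3,2)->(4,2) | p1:escaped | p2:(4,4)->(4,3)->EXIT | p3:(4,2)->(4,3)->EXIT | p4:(4,1)->(4,2)

(4,2) ESCAPED ESCAPED ESCAPED (4,2)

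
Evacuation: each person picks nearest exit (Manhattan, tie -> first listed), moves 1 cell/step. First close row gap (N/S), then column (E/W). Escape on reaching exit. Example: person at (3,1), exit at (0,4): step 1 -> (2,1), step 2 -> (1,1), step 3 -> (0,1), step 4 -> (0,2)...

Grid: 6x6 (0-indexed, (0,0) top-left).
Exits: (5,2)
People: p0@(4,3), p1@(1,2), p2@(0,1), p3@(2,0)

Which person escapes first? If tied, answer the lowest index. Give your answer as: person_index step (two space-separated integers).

Answer: 0 2

Derivation:
Step 1: p0:(4,3)->(5,3) | p1:(1,2)->(2,2) | p2:(0,1)->(1,1) | p3:(2,0)->(3,0)
Step 2: p0:(5,3)->(5,2)->EXIT | p1:(2,2)->(3,2) | p2:(1,1)->(2,1) | p3:(3,0)->(4,0)
Step 3: p0:escaped | p1:(3,2)->(4,2) | p2:(2,1)->(3,1) | p3:(4,0)->(5,0)
Step 4: p0:escaped | p1:(4,2)->(5,2)->EXIT | p2:(3,1)->(4,1) | p3:(5,0)->(5,1)
Step 5: p0:escaped | p1:escaped | p2:(4,1)->(5,1) | p3:(5,1)->(5,2)->EXIT
Step 6: p0:escaped | p1:escaped | p2:(5,1)->(5,2)->EXIT | p3:escaped
Exit steps: [2, 4, 6, 5]
First to escape: p0 at step 2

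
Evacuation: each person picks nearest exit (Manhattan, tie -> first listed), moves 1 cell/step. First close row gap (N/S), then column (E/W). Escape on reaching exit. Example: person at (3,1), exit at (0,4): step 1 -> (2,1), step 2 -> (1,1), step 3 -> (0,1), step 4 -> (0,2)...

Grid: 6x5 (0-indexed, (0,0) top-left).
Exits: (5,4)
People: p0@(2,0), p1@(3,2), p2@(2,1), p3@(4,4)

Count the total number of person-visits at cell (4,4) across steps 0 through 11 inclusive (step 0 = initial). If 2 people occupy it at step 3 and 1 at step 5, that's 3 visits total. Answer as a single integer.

Answer: 1

Derivation:
Step 0: p0@(2,0) p1@(3,2) p2@(2,1) p3@(4,4) -> at (4,4): 1 [p3], cum=1
Step 1: p0@(3,0) p1@(4,2) p2@(3,1) p3@ESC -> at (4,4): 0 [-], cum=1
Step 2: p0@(4,0) p1@(5,2) p2@(4,1) p3@ESC -> at (4,4): 0 [-], cum=1
Step 3: p0@(5,0) p1@(5,3) p2@(5,1) p3@ESC -> at (4,4): 0 [-], cum=1
Step 4: p0@(5,1) p1@ESC p2@(5,2) p3@ESC -> at (4,4): 0 [-], cum=1
Step 5: p0@(5,2) p1@ESC p2@(5,3) p3@ESC -> at (4,4): 0 [-], cum=1
Step 6: p0@(5,3) p1@ESC p2@ESC p3@ESC -> at (4,4): 0 [-], cum=1
Step 7: p0@ESC p1@ESC p2@ESC p3@ESC -> at (4,4): 0 [-], cum=1
Total visits = 1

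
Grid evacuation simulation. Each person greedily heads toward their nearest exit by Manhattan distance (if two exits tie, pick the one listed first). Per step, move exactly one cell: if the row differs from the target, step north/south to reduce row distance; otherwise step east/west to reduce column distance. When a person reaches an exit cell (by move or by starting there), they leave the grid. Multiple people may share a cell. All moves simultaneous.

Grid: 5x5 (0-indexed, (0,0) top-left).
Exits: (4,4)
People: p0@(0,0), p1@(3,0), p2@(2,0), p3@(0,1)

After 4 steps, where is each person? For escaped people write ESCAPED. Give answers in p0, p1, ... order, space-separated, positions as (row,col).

Step 1: p0:(0,0)->(1,0) | p1:(3,0)->(4,0) | p2:(2,0)->(3,0) | p3:(0,1)->(1,1)
Step 2: p0:(1,0)->(2,0) | p1:(4,0)->(4,1) | p2:(3,0)->(4,0) | p3:(1,1)->(2,1)
Step 3: p0:(2,0)->(3,0) | p1:(4,1)->(4,2) | p2:(4,0)->(4,1) | p3:(2,1)->(3,1)
Step 4: p0:(3,0)->(4,0) | p1:(4,2)->(4,3) | p2:(4,1)->(4,2) | p3:(3,1)->(4,1)

(4,0) (4,3) (4,2) (4,1)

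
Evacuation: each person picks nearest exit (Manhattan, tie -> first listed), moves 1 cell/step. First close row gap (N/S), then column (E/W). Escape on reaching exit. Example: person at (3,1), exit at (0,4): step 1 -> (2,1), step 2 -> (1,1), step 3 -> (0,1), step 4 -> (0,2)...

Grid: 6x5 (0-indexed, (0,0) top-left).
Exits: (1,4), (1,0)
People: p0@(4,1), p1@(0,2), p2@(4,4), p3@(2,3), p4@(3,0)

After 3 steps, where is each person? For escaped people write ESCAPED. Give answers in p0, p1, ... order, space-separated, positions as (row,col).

Step 1: p0:(4,1)->(3,1) | p1:(0,2)->(1,2) | p2:(4,4)->(3,4) | p3:(2,3)->(1,3) | p4:(3,0)->(2,0)
Step 2: p0:(3,1)->(2,1) | p1:(1,2)->(1,3) | p2:(3,4)->(2,4) | p3:(1,3)->(1,4)->EXIT | p4:(2,0)->(1,0)->EXIT
Step 3: p0:(2,1)->(1,1) | p1:(1,3)->(1,4)->EXIT | p2:(2,4)->(1,4)->EXIT | p3:escaped | p4:escaped

(1,1) ESCAPED ESCAPED ESCAPED ESCAPED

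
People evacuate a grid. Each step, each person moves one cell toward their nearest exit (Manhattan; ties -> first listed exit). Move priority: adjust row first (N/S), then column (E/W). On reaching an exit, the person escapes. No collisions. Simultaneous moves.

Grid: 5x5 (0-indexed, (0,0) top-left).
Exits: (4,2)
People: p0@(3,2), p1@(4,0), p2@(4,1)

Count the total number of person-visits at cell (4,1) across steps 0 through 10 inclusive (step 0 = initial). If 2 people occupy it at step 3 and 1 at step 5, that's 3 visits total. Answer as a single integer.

Step 0: p0@(3,2) p1@(4,0) p2@(4,1) -> at (4,1): 1 [p2], cum=1
Step 1: p0@ESC p1@(4,1) p2@ESC -> at (4,1): 1 [p1], cum=2
Step 2: p0@ESC p1@ESC p2@ESC -> at (4,1): 0 [-], cum=2
Total visits = 2

Answer: 2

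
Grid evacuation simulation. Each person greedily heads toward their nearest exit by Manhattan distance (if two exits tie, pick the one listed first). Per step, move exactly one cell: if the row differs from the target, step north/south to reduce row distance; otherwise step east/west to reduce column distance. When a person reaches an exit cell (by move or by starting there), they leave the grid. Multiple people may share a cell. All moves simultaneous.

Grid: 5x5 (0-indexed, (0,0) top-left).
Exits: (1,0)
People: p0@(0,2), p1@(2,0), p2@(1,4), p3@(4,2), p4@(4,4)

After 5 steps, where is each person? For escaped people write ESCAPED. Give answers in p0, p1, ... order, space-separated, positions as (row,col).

Step 1: p0:(0,2)->(1,2) | p1:(2,0)->(1,0)->EXIT | p2:(1,4)->(1,3) | p3:(4,2)->(3,2) | p4:(4,4)->(3,4)
Step 2: p0:(1,2)->(1,1) | p1:escaped | p2:(1,3)->(1,2) | p3:(3,2)->(2,2) | p4:(3,4)->(2,4)
Step 3: p0:(1,1)->(1,0)->EXIT | p1:escaped | p2:(1,2)->(1,1) | p3:(2,2)->(1,2) | p4:(2,4)->(1,4)
Step 4: p0:escaped | p1:escaped | p2:(1,1)->(1,0)->EXIT | p3:(1,2)->(1,1) | p4:(1,4)->(1,3)
Step 5: p0:escaped | p1:escaped | p2:escaped | p3:(1,1)->(1,0)->EXIT | p4:(1,3)->(1,2)

ESCAPED ESCAPED ESCAPED ESCAPED (1,2)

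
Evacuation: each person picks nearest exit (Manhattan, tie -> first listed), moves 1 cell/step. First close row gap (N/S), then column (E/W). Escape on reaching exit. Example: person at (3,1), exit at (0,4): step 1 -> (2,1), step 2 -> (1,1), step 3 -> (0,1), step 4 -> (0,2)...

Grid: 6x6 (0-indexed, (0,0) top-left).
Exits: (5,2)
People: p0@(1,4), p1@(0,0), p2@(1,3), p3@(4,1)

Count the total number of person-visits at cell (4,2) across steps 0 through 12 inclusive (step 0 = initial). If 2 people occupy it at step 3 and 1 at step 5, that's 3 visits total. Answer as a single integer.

Answer: 0

Derivation:
Step 0: p0@(1,4) p1@(0,0) p2@(1,3) p3@(4,1) -> at (4,2): 0 [-], cum=0
Step 1: p0@(2,4) p1@(1,0) p2@(2,3) p3@(5,1) -> at (4,2): 0 [-], cum=0
Step 2: p0@(3,4) p1@(2,0) p2@(3,3) p3@ESC -> at (4,2): 0 [-], cum=0
Step 3: p0@(4,4) p1@(3,0) p2@(4,3) p3@ESC -> at (4,2): 0 [-], cum=0
Step 4: p0@(5,4) p1@(4,0) p2@(5,3) p3@ESC -> at (4,2): 0 [-], cum=0
Step 5: p0@(5,3) p1@(5,0) p2@ESC p3@ESC -> at (4,2): 0 [-], cum=0
Step 6: p0@ESC p1@(5,1) p2@ESC p3@ESC -> at (4,2): 0 [-], cum=0
Step 7: p0@ESC p1@ESC p2@ESC p3@ESC -> at (4,2): 0 [-], cum=0
Total visits = 0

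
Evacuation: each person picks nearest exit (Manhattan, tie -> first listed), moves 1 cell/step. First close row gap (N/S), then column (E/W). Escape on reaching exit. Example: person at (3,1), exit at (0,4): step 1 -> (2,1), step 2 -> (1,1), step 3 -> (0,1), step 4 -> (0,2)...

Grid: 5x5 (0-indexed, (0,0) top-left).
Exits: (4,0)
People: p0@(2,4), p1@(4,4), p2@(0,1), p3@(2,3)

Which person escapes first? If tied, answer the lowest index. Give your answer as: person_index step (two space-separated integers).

Step 1: p0:(2,4)->(3,4) | p1:(4,4)->(4,3) | p2:(0,1)->(1,1) | p3:(2,3)->(3,3)
Step 2: p0:(3,4)->(4,4) | p1:(4,3)->(4,2) | p2:(1,1)->(2,1) | p3:(3,3)->(4,3)
Step 3: p0:(4,4)->(4,3) | p1:(4,2)->(4,1) | p2:(2,1)->(3,1) | p3:(4,3)->(4,2)
Step 4: p0:(4,3)->(4,2) | p1:(4,1)->(4,0)->EXIT | p2:(3,1)->(4,1) | p3:(4,2)->(4,1)
Step 5: p0:(4,2)->(4,1) | p1:escaped | p2:(4,1)->(4,0)->EXIT | p3:(4,1)->(4,0)->EXIT
Step 6: p0:(4,1)->(4,0)->EXIT | p1:escaped | p2:escaped | p3:escaped
Exit steps: [6, 4, 5, 5]
First to escape: p1 at step 4

Answer: 1 4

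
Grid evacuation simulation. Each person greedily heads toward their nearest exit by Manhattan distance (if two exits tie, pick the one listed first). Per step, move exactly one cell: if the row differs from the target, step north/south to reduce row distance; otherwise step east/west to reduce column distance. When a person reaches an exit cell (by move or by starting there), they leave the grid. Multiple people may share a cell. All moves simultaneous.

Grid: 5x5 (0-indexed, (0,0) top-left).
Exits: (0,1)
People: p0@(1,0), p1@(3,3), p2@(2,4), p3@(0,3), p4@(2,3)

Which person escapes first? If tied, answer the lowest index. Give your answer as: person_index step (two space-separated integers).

Answer: 0 2

Derivation:
Step 1: p0:(1,0)->(0,0) | p1:(3,3)->(2,3) | p2:(2,4)->(1,4) | p3:(0,3)->(0,2) | p4:(2,3)->(1,3)
Step 2: p0:(0,0)->(0,1)->EXIT | p1:(2,3)->(1,3) | p2:(1,4)->(0,4) | p3:(0,2)->(0,1)->EXIT | p4:(1,3)->(0,3)
Step 3: p0:escaped | p1:(1,3)->(0,3) | p2:(0,4)->(0,3) | p3:escaped | p4:(0,3)->(0,2)
Step 4: p0:escaped | p1:(0,3)->(0,2) | p2:(0,3)->(0,2) | p3:escaped | p4:(0,2)->(0,1)->EXIT
Step 5: p0:escaped | p1:(0,2)->(0,1)->EXIT | p2:(0,2)->(0,1)->EXIT | p3:escaped | p4:escaped
Exit steps: [2, 5, 5, 2, 4]
First to escape: p0 at step 2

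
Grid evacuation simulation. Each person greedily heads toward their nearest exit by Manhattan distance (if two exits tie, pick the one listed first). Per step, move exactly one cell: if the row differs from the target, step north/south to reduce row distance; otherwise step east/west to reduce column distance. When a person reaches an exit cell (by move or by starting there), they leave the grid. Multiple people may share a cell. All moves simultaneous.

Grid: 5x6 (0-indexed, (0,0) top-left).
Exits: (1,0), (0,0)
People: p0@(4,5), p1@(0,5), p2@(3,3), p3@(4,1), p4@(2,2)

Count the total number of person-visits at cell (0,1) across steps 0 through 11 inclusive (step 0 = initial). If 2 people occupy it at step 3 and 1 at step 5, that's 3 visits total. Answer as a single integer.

Step 0: p0@(4,5) p1@(0,5) p2@(3,3) p3@(4,1) p4@(2,2) -> at (0,1): 0 [-], cum=0
Step 1: p0@(3,5) p1@(0,4) p2@(2,3) p3@(3,1) p4@(1,2) -> at (0,1): 0 [-], cum=0
Step 2: p0@(2,5) p1@(0,3) p2@(1,3) p3@(2,1) p4@(1,1) -> at (0,1): 0 [-], cum=0
Step 3: p0@(1,5) p1@(0,2) p2@(1,2) p3@(1,1) p4@ESC -> at (0,1): 0 [-], cum=0
Step 4: p0@(1,4) p1@(0,1) p2@(1,1) p3@ESC p4@ESC -> at (0,1): 1 [p1], cum=1
Step 5: p0@(1,3) p1@ESC p2@ESC p3@ESC p4@ESC -> at (0,1): 0 [-], cum=1
Step 6: p0@(1,2) p1@ESC p2@ESC p3@ESC p4@ESC -> at (0,1): 0 [-], cum=1
Step 7: p0@(1,1) p1@ESC p2@ESC p3@ESC p4@ESC -> at (0,1): 0 [-], cum=1
Step 8: p0@ESC p1@ESC p2@ESC p3@ESC p4@ESC -> at (0,1): 0 [-], cum=1
Total visits = 1

Answer: 1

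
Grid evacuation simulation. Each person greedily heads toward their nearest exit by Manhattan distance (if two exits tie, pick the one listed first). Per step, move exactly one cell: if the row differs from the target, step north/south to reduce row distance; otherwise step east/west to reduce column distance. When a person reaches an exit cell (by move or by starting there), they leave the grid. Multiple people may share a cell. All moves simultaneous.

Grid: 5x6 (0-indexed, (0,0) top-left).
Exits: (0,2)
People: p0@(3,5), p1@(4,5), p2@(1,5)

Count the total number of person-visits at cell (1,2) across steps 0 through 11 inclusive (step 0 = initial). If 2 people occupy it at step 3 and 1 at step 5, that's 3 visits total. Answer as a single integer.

Step 0: p0@(3,5) p1@(4,5) p2@(1,5) -> at (1,2): 0 [-], cum=0
Step 1: p0@(2,5) p1@(3,5) p2@(0,5) -> at (1,2): 0 [-], cum=0
Step 2: p0@(1,5) p1@(2,5) p2@(0,4) -> at (1,2): 0 [-], cum=0
Step 3: p0@(0,5) p1@(1,5) p2@(0,3) -> at (1,2): 0 [-], cum=0
Step 4: p0@(0,4) p1@(0,5) p2@ESC -> at (1,2): 0 [-], cum=0
Step 5: p0@(0,3) p1@(0,4) p2@ESC -> at (1,2): 0 [-], cum=0
Step 6: p0@ESC p1@(0,3) p2@ESC -> at (1,2): 0 [-], cum=0
Step 7: p0@ESC p1@ESC p2@ESC -> at (1,2): 0 [-], cum=0
Total visits = 0

Answer: 0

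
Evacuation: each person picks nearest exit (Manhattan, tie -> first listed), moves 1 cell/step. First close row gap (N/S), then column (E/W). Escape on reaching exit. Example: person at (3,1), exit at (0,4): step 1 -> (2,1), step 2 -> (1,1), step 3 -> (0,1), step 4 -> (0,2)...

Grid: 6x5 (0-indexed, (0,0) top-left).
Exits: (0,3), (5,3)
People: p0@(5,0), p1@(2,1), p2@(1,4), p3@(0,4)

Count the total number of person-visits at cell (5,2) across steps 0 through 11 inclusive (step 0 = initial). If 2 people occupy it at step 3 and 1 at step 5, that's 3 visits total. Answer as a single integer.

Step 0: p0@(5,0) p1@(2,1) p2@(1,4) p3@(0,4) -> at (5,2): 0 [-], cum=0
Step 1: p0@(5,1) p1@(1,1) p2@(0,4) p3@ESC -> at (5,2): 0 [-], cum=0
Step 2: p0@(5,2) p1@(0,1) p2@ESC p3@ESC -> at (5,2): 1 [p0], cum=1
Step 3: p0@ESC p1@(0,2) p2@ESC p3@ESC -> at (5,2): 0 [-], cum=1
Step 4: p0@ESC p1@ESC p2@ESC p3@ESC -> at (5,2): 0 [-], cum=1
Total visits = 1

Answer: 1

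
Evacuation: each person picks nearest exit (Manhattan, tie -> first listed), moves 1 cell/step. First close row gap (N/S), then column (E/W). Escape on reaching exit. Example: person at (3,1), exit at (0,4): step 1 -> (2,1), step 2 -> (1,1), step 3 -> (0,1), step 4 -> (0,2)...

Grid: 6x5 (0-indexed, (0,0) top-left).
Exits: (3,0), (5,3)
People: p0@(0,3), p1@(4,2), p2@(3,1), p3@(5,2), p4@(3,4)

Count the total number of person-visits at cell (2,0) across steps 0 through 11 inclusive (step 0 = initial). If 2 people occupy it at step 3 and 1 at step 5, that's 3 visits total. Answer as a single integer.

Step 0: p0@(0,3) p1@(4,2) p2@(3,1) p3@(5,2) p4@(3,4) -> at (2,0): 0 [-], cum=0
Step 1: p0@(1,3) p1@(5,2) p2@ESC p3@ESC p4@(4,4) -> at (2,0): 0 [-], cum=0
Step 2: p0@(2,3) p1@ESC p2@ESC p3@ESC p4@(5,4) -> at (2,0): 0 [-], cum=0
Step 3: p0@(3,3) p1@ESC p2@ESC p3@ESC p4@ESC -> at (2,0): 0 [-], cum=0
Step 4: p0@(4,3) p1@ESC p2@ESC p3@ESC p4@ESC -> at (2,0): 0 [-], cum=0
Step 5: p0@ESC p1@ESC p2@ESC p3@ESC p4@ESC -> at (2,0): 0 [-], cum=0
Total visits = 0

Answer: 0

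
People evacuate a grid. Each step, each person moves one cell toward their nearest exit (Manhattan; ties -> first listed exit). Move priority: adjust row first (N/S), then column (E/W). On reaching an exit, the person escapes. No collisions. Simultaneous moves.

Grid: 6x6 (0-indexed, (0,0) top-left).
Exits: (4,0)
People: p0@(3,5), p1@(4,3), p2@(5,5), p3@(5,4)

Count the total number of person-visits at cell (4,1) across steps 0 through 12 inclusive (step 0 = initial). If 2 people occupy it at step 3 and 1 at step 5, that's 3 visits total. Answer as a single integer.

Step 0: p0@(3,5) p1@(4,3) p2@(5,5) p3@(5,4) -> at (4,1): 0 [-], cum=0
Step 1: p0@(4,5) p1@(4,2) p2@(4,5) p3@(4,4) -> at (4,1): 0 [-], cum=0
Step 2: p0@(4,4) p1@(4,1) p2@(4,4) p3@(4,3) -> at (4,1): 1 [p1], cum=1
Step 3: p0@(4,3) p1@ESC p2@(4,3) p3@(4,2) -> at (4,1): 0 [-], cum=1
Step 4: p0@(4,2) p1@ESC p2@(4,2) p3@(4,1) -> at (4,1): 1 [p3], cum=2
Step 5: p0@(4,1) p1@ESC p2@(4,1) p3@ESC -> at (4,1): 2 [p0,p2], cum=4
Step 6: p0@ESC p1@ESC p2@ESC p3@ESC -> at (4,1): 0 [-], cum=4
Total visits = 4

Answer: 4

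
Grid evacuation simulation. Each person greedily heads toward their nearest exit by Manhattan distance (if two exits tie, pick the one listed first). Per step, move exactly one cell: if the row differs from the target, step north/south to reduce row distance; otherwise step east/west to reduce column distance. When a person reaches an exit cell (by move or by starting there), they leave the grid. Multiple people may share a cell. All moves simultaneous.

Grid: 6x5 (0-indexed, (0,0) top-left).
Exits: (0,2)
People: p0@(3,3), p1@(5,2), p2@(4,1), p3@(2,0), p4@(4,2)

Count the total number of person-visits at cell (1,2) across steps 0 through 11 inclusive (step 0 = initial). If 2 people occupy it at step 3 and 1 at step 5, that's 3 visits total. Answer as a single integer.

Answer: 2

Derivation:
Step 0: p0@(3,3) p1@(5,2) p2@(4,1) p3@(2,0) p4@(4,2) -> at (1,2): 0 [-], cum=0
Step 1: p0@(2,3) p1@(4,2) p2@(3,1) p3@(1,0) p4@(3,2) -> at (1,2): 0 [-], cum=0
Step 2: p0@(1,3) p1@(3,2) p2@(2,1) p3@(0,0) p4@(2,2) -> at (1,2): 0 [-], cum=0
Step 3: p0@(0,3) p1@(2,2) p2@(1,1) p3@(0,1) p4@(1,2) -> at (1,2): 1 [p4], cum=1
Step 4: p0@ESC p1@(1,2) p2@(0,1) p3@ESC p4@ESC -> at (1,2): 1 [p1], cum=2
Step 5: p0@ESC p1@ESC p2@ESC p3@ESC p4@ESC -> at (1,2): 0 [-], cum=2
Total visits = 2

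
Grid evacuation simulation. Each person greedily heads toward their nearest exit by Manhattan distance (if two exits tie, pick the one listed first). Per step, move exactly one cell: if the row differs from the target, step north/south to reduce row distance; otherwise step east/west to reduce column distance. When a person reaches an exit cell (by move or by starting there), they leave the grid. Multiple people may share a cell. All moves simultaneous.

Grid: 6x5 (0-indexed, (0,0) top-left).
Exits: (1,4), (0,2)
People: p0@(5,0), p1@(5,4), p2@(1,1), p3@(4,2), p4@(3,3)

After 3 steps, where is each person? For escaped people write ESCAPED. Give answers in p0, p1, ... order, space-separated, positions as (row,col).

Step 1: p0:(5,0)->(4,0) | p1:(5,4)->(4,4) | p2:(1,1)->(0,1) | p3:(4,2)->(3,2) | p4:(3,3)->(2,3)
Step 2: p0:(4,0)->(3,0) | p1:(4,4)->(3,4) | p2:(0,1)->(0,2)->EXIT | p3:(3,2)->(2,2) | p4:(2,3)->(1,3)
Step 3: p0:(3,0)->(2,0) | p1:(3,4)->(2,4) | p2:escaped | p3:(2,2)->(1,2) | p4:(1,3)->(1,4)->EXIT

(2,0) (2,4) ESCAPED (1,2) ESCAPED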